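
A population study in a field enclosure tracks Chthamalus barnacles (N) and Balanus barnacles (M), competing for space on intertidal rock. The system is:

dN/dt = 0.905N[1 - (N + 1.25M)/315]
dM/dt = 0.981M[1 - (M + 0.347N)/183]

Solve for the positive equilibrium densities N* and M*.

Setting both brackets to zero gives the nullclines N + 1.25M = 315 and 0.347N + M = 183.
Substituting M = 183 - 0.347N into the first: N(1 - 1.25·0.347) = 315 - 1.25·183.
So N* = 86.2/0.566 = 152, and then M* = 183 - 0.347·152 = 130.

N* ≈ 152, M* ≈ 130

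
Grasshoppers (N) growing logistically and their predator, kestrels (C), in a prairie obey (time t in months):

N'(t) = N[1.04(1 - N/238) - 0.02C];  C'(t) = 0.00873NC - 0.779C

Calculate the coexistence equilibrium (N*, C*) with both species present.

From dC/dt = 0 with C > 0: 0.00873N* = 0.779, so N* = 89.2.
Substitute into dN/dt = 0: 1.04(1 - 89.2/238) = 0.02C*.
The bracket is 0.625, giving C* = 0.65/0.02 = 32.5.

N* ≈ 89.2, C* ≈ 32.5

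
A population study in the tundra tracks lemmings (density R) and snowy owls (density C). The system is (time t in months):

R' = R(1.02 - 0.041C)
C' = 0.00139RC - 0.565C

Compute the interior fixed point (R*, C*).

Set dC/dt = 0 with C > 0: 0.00139R - 0.565 = 0, so R* = 0.565/0.00139 = 406.
Set dR/dt = 0 with R > 0: 1.02 - 0.041C = 0, so C* = 1.02/0.041 = 24.9.

R* ≈ 406, C* ≈ 24.9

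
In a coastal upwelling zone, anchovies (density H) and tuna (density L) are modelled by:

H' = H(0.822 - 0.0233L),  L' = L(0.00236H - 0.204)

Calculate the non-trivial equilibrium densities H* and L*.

H* ≈ 86.4, L* ≈ 35.3

Set dL/dt = 0 with L > 0: 0.00236H - 0.204 = 0, so H* = 0.204/0.00236 = 86.4.
Set dH/dt = 0 with H > 0: 0.822 - 0.0233L = 0, so L* = 0.822/0.0233 = 35.3.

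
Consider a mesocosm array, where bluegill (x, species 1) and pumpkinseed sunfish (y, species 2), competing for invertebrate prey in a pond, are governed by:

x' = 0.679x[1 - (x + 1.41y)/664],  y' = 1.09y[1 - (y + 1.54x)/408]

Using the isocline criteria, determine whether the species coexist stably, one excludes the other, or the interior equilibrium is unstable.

Compare the nullcline intercepts: K1/α12 = 664/1.41 = 471 > K2 = 408; K2/α21 = 408/1.54 = 265 < K1 = 664.
Since the inequalities point opposite ways, species 1 can invade but species 2 cannot.

species 1 excludes species 2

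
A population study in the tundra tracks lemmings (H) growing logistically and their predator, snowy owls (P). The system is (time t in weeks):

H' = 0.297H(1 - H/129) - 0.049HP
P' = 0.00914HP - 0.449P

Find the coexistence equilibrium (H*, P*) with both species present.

H* ≈ 49.1, P* ≈ 3.75

From dP/dt = 0 with P > 0: 0.00914H* = 0.449, so H* = 49.1.
Substitute into dH/dt = 0: 0.297(1 - 49.1/129) = 0.049P*.
The bracket is 0.619, giving P* = 0.184/0.049 = 3.75.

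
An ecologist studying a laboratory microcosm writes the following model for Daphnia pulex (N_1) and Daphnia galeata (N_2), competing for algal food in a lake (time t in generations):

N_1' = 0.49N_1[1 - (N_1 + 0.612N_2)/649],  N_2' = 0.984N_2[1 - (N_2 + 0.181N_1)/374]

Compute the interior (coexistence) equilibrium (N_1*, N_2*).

Setting both brackets to zero gives the nullclines N_1 + 0.612N_2 = 649 and 0.181N_1 + N_2 = 374.
Substituting N_2 = 374 - 0.181N_1 into the first: N_1(1 - 0.612·0.181) = 649 - 0.612·374.
So N_1* = 420/0.889 = 472, and then N_2* = 374 - 0.181·472 = 288.

N_1* ≈ 472, N_2* ≈ 288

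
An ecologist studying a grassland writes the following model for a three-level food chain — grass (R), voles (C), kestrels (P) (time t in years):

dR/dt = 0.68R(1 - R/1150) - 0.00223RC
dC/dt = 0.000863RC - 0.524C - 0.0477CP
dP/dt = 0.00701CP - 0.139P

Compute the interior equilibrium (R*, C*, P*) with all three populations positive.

R* ≈ 1080, C* ≈ 19.8, P* ≈ 8.47

From dP/dt = 0: 0.00701C* = 0.139, so C* = 19.8.
From dR/dt = 0: 0.68(1 - R*/1150) = 0.00223·19.8, giving R* = 1150·(1 - 0.065) = 1080.
From dC/dt = 0: 0.000863·1080 - 0.524 = 0.0477P*, so P* = 0.404/0.0477 = 8.47.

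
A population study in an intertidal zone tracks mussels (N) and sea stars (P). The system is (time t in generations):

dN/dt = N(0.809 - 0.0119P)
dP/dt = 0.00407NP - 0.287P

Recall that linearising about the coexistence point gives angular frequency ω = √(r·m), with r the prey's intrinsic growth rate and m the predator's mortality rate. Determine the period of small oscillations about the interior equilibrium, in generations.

T ≈ 13 generations

Here r = 0.809 and m = 0.287, so r·m = 0.232.
ω = √0.232 = 0.482 per generation, hence T = 2π/ω ≈ 13 generations.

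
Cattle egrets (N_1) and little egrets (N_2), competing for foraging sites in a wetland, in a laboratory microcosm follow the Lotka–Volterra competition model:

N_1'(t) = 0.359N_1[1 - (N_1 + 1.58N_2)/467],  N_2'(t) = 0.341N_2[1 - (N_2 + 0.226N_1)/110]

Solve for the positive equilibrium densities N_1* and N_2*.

Setting both brackets to zero gives the nullclines N_1 + 1.58N_2 = 467 and 0.226N_1 + N_2 = 110.
Substituting N_2 = 110 - 0.226N_1 into the first: N_1(1 - 1.58·0.226) = 467 - 1.58·110.
So N_1* = 293/0.643 = 456, and then N_2* = 110 - 0.226·456 = 6.93.

N_1* ≈ 456, N_2* ≈ 6.93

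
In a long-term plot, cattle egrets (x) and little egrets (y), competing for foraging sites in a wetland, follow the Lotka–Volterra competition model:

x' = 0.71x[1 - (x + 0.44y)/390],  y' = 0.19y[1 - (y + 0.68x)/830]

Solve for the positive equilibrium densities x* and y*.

Setting both brackets to zero gives the nullclines x + 0.44y = 390 and 0.68x + y = 830.
Substituting y = 830 - 0.68x into the first: x(1 - 0.44·0.68) = 390 - 0.44·830.
So x* = 24.8/0.701 = 35.4, and then y* = 830 - 0.68·35.4 = 806.

x* ≈ 35.4, y* ≈ 806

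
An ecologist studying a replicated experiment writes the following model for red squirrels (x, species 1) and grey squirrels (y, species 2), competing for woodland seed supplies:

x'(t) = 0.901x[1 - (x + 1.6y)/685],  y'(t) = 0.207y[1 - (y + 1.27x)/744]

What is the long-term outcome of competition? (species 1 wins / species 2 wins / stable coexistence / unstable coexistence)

Compare the nullcline intercepts: K1/α12 = 685/1.6 = 428 < K2 = 744; K2/α21 = 744/1.27 = 586 < K1 = 685.
Since both are reversed, neither can invade when rare; the interior point is a saddle.

unstable coexistence (outcome depends on initial conditions)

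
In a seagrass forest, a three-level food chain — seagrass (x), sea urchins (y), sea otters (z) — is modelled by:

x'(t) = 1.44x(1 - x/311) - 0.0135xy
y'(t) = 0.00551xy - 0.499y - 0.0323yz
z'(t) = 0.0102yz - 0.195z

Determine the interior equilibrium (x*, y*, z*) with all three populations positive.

x* ≈ 255, y* ≈ 19.1, z* ≈ 28.1

From dz/dt = 0: 0.0102y* = 0.195, so y* = 19.1.
From dx/dt = 0: 1.44(1 - x*/311) = 0.0135·19.1, giving x* = 311·(1 - 0.179) = 255.
From dy/dt = 0: 0.00551·255 - 0.499 = 0.0323z*, so z* = 0.907/0.0323 = 28.1.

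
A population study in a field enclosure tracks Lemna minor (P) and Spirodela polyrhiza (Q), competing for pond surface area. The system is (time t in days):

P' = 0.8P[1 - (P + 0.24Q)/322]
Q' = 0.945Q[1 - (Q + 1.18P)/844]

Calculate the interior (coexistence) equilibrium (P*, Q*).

Setting both brackets to zero gives the nullclines P + 0.24Q = 322 and 1.18P + Q = 844.
Substituting Q = 844 - 1.18P into the first: P(1 - 0.24·1.18) = 322 - 0.24·844.
So P* = 119/0.717 = 167, and then Q* = 844 - 1.18·167 = 647.

P* ≈ 167, Q* ≈ 647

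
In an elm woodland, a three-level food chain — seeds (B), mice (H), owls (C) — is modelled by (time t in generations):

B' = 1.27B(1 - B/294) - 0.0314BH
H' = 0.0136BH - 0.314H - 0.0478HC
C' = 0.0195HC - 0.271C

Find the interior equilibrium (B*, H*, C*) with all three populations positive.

From dC/dt = 0: 0.0195H* = 0.271, so H* = 13.9.
From dB/dt = 0: 1.27(1 - B*/294) = 0.0314·13.9, giving B* = 294·(1 - 0.344) = 193.
From dH/dt = 0: 0.0136·193 - 0.314 = 0.0478C*, so C* = 2.31/0.0478 = 48.3.

B* ≈ 193, H* ≈ 13.9, C* ≈ 48.3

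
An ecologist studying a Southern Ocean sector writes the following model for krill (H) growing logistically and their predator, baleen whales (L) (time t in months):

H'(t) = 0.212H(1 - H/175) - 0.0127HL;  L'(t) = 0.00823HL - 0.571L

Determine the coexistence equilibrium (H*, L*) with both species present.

H* ≈ 69.4, L* ≈ 10.1

From dL/dt = 0 with L > 0: 0.00823H* = 0.571, so H* = 69.4.
Substitute into dH/dt = 0: 0.212(1 - 69.4/175) = 0.0127L*.
The bracket is 0.604, giving L* = 0.128/0.0127 = 10.1.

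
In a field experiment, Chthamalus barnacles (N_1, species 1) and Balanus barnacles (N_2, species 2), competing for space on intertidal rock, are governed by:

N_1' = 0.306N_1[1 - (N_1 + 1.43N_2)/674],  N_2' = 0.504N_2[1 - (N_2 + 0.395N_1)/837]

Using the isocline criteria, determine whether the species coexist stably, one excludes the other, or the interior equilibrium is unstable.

species 2 excludes species 1

Compare the nullcline intercepts: K1/α12 = 674/1.43 = 471 < K2 = 837; K2/α21 = 837/0.395 = 2120 > K1 = 674.
Since the inequalities point opposite ways, species 2 can invade but species 1 cannot.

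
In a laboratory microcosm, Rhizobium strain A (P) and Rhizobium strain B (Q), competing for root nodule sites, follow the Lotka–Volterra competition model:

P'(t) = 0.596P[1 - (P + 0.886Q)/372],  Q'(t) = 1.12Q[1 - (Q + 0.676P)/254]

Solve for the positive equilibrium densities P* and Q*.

Setting both brackets to zero gives the nullclines P + 0.886Q = 372 and 0.676P + Q = 254.
Substituting Q = 254 - 0.676P into the first: P(1 - 0.886·0.676) = 372 - 0.886·254.
So P* = 147/0.401 = 366, and then Q* = 254 - 0.676·366 = 6.3.

P* ≈ 366, Q* ≈ 6.3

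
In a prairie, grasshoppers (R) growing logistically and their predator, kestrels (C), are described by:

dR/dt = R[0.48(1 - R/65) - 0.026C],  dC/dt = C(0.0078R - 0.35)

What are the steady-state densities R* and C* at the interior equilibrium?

R* ≈ 44.9, C* ≈ 5.72

From dC/dt = 0 with C > 0: 0.0078R* = 0.35, so R* = 44.9.
Substitute into dR/dt = 0: 0.48(1 - 44.9/65) = 0.026C*.
The bracket is 0.31, giving C* = 0.149/0.026 = 5.72.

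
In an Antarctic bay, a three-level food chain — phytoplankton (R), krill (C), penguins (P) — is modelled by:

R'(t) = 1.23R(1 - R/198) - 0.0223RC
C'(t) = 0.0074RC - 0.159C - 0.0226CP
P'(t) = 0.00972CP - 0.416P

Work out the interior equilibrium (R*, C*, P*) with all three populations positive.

R* ≈ 44.4, C* ≈ 42.8, P* ≈ 7.49

From dP/dt = 0: 0.00972C* = 0.416, so C* = 42.8.
From dR/dt = 0: 1.23(1 - R*/198) = 0.0223·42.8, giving R* = 198·(1 - 0.776) = 44.4.
From dC/dt = 0: 0.0074·44.4 - 0.159 = 0.0226P*, so P* = 0.169/0.0226 = 7.49.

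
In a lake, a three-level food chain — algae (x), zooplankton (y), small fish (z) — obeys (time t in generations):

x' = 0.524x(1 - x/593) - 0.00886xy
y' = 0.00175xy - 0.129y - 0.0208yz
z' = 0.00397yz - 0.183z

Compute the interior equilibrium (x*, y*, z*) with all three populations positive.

x* ≈ 131, y* ≈ 46.1, z* ≈ 4.8

From dz/dt = 0: 0.00397y* = 0.183, so y* = 46.1.
From dx/dt = 0: 0.524(1 - x*/593) = 0.00886·46.1, giving x* = 593·(1 - 0.779) = 131.
From dy/dt = 0: 0.00175·131 - 0.129 = 0.0208z*, so z* = 0.0999/0.0208 = 4.8.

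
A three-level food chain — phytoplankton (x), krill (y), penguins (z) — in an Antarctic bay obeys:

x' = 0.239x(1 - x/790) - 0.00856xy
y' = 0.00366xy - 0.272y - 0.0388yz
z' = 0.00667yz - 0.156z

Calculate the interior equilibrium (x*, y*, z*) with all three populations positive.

From dz/dt = 0: 0.00667y* = 0.156, so y* = 23.4.
From dx/dt = 0: 0.239(1 - x*/790) = 0.00856·23.4, giving x* = 790·(1 - 0.838) = 128.
From dy/dt = 0: 0.00366·128 - 0.272 = 0.0388z*, so z* = 0.197/0.0388 = 5.09.

x* ≈ 128, y* ≈ 23.4, z* ≈ 5.09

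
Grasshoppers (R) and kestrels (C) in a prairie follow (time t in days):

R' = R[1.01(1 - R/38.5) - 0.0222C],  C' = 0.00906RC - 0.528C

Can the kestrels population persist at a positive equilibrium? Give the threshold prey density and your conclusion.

The predator equation gives dC/dt > 0 only when R > 0.528/0.00906 = 58.3.
Without the predator, R → K = 38.5. Since 38.5 < 58.3, the predator cannot invade.

Threshold R = 58.3; K < 58.3, so no, the predator goes extinct.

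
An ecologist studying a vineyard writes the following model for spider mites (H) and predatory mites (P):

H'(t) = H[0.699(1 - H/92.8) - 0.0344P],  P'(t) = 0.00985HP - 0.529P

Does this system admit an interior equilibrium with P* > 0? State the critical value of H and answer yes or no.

Threshold H = 53.7; K > 53.7, so yes, the predator persists.

The predator equation gives dP/dt > 0 only when H > 0.529/0.00985 = 53.7.
Without the predator, H → K = 92.8. Since 92.8 > 53.7, the predator can invade and persist.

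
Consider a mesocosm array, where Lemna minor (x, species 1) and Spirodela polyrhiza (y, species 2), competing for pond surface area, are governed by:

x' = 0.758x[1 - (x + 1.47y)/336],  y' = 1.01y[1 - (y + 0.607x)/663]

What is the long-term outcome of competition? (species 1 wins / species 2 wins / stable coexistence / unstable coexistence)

Compare the nullcline intercepts: K1/α12 = 336/1.47 = 229 < K2 = 663; K2/α21 = 663/0.607 = 1090 > K1 = 336.
Since the inequalities point opposite ways, species 2 can invade but species 1 cannot.

species 2 excludes species 1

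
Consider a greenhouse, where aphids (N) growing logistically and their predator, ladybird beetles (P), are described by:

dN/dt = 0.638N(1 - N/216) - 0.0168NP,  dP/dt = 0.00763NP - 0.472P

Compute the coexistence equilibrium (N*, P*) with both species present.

From dP/dt = 0 with P > 0: 0.00763N* = 0.472, so N* = 61.9.
Substitute into dN/dt = 0: 0.638(1 - 61.9/216) = 0.0168P*.
The bracket is 0.714, giving P* = 0.455/0.0168 = 27.1.

N* ≈ 61.9, P* ≈ 27.1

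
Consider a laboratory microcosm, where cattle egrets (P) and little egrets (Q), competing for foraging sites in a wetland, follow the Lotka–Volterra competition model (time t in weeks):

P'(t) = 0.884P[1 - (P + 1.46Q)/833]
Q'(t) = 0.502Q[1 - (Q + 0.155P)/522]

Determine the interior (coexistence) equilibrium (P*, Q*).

Setting both brackets to zero gives the nullclines P + 1.46Q = 833 and 0.155P + Q = 522.
Substituting Q = 522 - 0.155P into the first: P(1 - 1.46·0.155) = 833 - 1.46·522.
So P* = 70.9/0.774 = 91.6, and then Q* = 522 - 0.155·91.6 = 508.

P* ≈ 91.6, Q* ≈ 508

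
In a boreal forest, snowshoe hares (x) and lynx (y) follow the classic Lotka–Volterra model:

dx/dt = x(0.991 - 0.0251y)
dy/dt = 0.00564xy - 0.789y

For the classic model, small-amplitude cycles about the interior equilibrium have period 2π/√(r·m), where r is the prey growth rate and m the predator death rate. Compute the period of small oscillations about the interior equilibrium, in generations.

T ≈ 7.11 generations

Here r = 0.991 and m = 0.789, so r·m = 0.782.
ω = √0.782 = 0.884 per generation, hence T = 2π/ω ≈ 7.11 generations.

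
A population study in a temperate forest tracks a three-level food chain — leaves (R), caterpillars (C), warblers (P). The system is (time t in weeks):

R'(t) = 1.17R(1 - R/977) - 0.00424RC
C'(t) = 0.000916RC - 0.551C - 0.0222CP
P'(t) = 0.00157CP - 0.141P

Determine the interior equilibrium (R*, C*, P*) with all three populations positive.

From dP/dt = 0: 0.00157C* = 0.141, so C* = 89.8.
From dR/dt = 0: 1.17(1 - R*/977) = 0.00424·89.8, giving R* = 977·(1 - 0.325) = 659.
From dC/dt = 0: 0.000916·659 - 0.551 = 0.0222P*, so P* = 0.0527/0.0222 = 2.37.

R* ≈ 659, C* ≈ 89.8, P* ≈ 2.37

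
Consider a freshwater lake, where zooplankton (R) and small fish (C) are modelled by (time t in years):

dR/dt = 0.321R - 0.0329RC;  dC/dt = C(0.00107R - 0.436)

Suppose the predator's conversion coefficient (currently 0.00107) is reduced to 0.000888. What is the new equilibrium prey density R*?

At the interior fixed point, setting dC/dt = 0 with C > 0 fixes R* = (predator death rate)/(RC coefficient) — independent of the other coefficients.
With the change, R* = 0.436/0.000888 = 491; it rises from 407.

R* ≈ 491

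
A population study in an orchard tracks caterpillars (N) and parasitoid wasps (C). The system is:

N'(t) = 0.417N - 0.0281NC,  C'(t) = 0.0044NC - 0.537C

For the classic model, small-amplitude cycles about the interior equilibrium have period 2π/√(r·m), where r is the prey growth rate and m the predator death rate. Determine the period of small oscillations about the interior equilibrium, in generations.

T ≈ 13.3 generations

Here r = 0.417 and m = 0.537, so r·m = 0.224.
ω = √0.224 = 0.473 per generation, hence T = 2π/ω ≈ 13.3 generations.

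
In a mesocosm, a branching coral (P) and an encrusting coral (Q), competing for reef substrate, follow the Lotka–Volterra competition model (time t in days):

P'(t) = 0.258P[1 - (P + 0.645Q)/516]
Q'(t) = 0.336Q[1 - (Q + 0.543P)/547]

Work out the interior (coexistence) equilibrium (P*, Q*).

Setting both brackets to zero gives the nullclines P + 0.645Q = 516 and 0.543P + Q = 547.
Substituting Q = 547 - 0.543P into the first: P(1 - 0.645·0.543) = 516 - 0.645·547.
So P* = 163/0.65 = 251, and then Q* = 547 - 0.543·251 = 411.

P* ≈ 251, Q* ≈ 411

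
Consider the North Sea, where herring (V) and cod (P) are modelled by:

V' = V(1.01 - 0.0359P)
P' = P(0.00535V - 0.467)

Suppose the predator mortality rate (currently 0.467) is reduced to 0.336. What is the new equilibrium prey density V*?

At the interior fixed point, setting dP/dt = 0 with P > 0 fixes V* = (predator death rate)/(VP coefficient) — independent of the other coefficients.
With the change, V* = 0.336/0.00535 = 62.8; it falls from 87.3.

V* ≈ 62.8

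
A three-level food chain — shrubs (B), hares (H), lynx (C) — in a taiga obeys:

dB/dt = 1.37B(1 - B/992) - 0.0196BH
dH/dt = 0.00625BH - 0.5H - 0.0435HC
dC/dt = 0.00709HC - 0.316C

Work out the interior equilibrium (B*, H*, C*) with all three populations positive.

From dC/dt = 0: 0.00709H* = 0.316, so H* = 44.6.
From dB/dt = 0: 1.37(1 - B*/992) = 0.0196·44.6, giving B* = 992·(1 - 0.638) = 359.
From dH/dt = 0: 0.00625·359 - 0.5 = 0.0435C*, so C* = 1.75/0.0435 = 40.2.

B* ≈ 359, H* ≈ 44.6, C* ≈ 40.2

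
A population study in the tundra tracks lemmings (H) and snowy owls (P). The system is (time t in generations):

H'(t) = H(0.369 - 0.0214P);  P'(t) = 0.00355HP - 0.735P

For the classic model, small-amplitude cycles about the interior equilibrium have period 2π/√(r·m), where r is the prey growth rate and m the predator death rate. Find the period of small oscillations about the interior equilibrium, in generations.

T ≈ 12.1 generations

Here r = 0.369 and m = 0.735, so r·m = 0.271.
ω = √0.271 = 0.521 per generation, hence T = 2π/ω ≈ 12.1 generations.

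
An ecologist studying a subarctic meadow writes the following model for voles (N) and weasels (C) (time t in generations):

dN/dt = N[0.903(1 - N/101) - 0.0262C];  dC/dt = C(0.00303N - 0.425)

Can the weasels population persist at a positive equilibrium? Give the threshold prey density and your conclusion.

The predator equation gives dC/dt > 0 only when N > 0.425/0.00303 = 140.
Without the predator, N → K = 101. Since 101 < 140, the predator cannot invade.

Threshold N = 140; K < 140, so no, the predator goes extinct.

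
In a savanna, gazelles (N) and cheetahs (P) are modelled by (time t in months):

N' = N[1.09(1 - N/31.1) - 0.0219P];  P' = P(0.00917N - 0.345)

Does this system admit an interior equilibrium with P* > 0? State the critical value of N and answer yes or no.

Threshold N = 37.6; K < 37.6, so no, the predator goes extinct.

The predator equation gives dP/dt > 0 only when N > 0.345/0.00917 = 37.6.
Without the predator, N → K = 31.1. Since 31.1 < 37.6, the predator cannot invade.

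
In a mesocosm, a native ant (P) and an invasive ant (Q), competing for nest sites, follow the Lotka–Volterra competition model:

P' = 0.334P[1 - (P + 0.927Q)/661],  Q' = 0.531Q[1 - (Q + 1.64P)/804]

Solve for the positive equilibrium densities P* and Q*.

Setting both brackets to zero gives the nullclines P + 0.927Q = 661 and 1.64P + Q = 804.
Substituting Q = 804 - 1.64P into the first: P(1 - 0.927·1.64) = 661 - 0.927·804.
So P* = -84.3/-0.52 = 162, and then Q* = 804 - 1.64·162 = 538.

P* ≈ 162, Q* ≈ 538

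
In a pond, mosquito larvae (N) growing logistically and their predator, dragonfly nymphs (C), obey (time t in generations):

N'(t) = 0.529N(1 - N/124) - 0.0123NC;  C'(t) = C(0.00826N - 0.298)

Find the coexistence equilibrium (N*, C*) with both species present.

From dC/dt = 0 with C > 0: 0.00826N* = 0.298, so N* = 36.1.
Substitute into dN/dt = 0: 0.529(1 - 36.1/124) = 0.0123C*.
The bracket is 0.709, giving C* = 0.375/0.0123 = 30.5.

N* ≈ 36.1, C* ≈ 30.5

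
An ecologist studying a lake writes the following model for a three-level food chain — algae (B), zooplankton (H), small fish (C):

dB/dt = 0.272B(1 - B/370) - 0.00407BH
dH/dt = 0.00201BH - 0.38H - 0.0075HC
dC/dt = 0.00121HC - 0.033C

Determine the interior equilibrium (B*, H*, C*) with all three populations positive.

From dC/dt = 0: 0.00121H* = 0.033, so H* = 27.3.
From dB/dt = 0: 0.272(1 - B*/370) = 0.00407·27.3, giving B* = 370·(1 - 0.408) = 219.
From dH/dt = 0: 0.00201·219 - 0.38 = 0.0075C*, so C* = 0.0602/0.0075 = 8.03.

B* ≈ 219, H* ≈ 27.3, C* ≈ 8.03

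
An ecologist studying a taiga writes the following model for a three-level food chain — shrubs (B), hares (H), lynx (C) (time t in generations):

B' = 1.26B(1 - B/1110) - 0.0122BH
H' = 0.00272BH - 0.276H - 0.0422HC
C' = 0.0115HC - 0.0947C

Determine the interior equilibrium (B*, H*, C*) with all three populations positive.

From dC/dt = 0: 0.0115H* = 0.0947, so H* = 8.23.
From dB/dt = 0: 1.26(1 - B*/1110) = 0.0122·8.23, giving B* = 1110·(1 - 0.0797) = 1020.
From dH/dt = 0: 0.00272·1020 - 0.276 = 0.0422C*, so C* = 2.5/0.0422 = 59.3.

B* ≈ 1020, H* ≈ 8.23, C* ≈ 59.3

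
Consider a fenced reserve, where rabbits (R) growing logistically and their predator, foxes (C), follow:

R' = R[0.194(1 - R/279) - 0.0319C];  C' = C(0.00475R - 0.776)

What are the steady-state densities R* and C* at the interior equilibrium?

R* ≈ 163, C* ≈ 2.52

From dC/dt = 0 with C > 0: 0.00475R* = 0.776, so R* = 163.
Substitute into dR/dt = 0: 0.194(1 - 163/279) = 0.0319C*.
The bracket is 0.414, giving C* = 0.0804/0.0319 = 2.52.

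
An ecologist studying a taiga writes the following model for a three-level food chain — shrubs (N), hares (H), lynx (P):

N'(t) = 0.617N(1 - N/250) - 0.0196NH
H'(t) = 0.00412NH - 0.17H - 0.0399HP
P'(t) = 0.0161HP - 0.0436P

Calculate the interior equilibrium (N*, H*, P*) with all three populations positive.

N* ≈ 228, H* ≈ 2.71, P* ≈ 19.3

From dP/dt = 0: 0.0161H* = 0.0436, so H* = 2.71.
From dN/dt = 0: 0.617(1 - N*/250) = 0.0196·2.71, giving N* = 250·(1 - 0.086) = 228.
From dH/dt = 0: 0.00412·228 - 0.17 = 0.0399P*, so P* = 0.771/0.0399 = 19.3.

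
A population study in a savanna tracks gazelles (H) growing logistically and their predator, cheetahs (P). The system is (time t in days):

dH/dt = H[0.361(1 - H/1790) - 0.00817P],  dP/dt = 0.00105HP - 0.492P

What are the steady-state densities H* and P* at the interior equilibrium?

H* ≈ 469, P* ≈ 32.6

From dP/dt = 0 with P > 0: 0.00105H* = 0.492, so H* = 469.
Substitute into dH/dt = 0: 0.361(1 - 469/1790) = 0.00817P*.
The bracket is 0.738, giving P* = 0.267/0.00817 = 32.6.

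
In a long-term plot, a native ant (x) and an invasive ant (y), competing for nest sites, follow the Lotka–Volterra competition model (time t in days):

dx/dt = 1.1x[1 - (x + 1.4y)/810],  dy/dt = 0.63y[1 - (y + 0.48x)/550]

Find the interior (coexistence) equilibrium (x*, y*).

x* ≈ 122, y* ≈ 491

Setting both brackets to zero gives the nullclines x + 1.4y = 810 and 0.48x + y = 550.
Substituting y = 550 - 0.48x into the first: x(1 - 1.4·0.48) = 810 - 1.4·550.
So x* = 40/0.328 = 122, and then y* = 550 - 0.48·122 = 491.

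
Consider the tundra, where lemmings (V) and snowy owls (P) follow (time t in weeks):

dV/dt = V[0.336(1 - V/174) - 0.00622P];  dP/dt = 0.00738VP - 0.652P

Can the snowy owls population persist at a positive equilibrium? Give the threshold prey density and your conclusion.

Threshold V = 88.3; K > 88.3, so yes, the predator persists.

The predator equation gives dP/dt > 0 only when V > 0.652/0.00738 = 88.3.
Without the predator, V → K = 174. Since 174 > 88.3, the predator can invade and persist.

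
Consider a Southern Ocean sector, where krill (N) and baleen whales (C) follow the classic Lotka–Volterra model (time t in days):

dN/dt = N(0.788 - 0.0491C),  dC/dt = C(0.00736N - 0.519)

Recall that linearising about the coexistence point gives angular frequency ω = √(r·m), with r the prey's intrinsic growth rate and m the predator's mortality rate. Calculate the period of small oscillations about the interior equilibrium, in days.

T ≈ 9.83 days

Here r = 0.788 and m = 0.519, so r·m = 0.409.
ω = √0.409 = 0.64 per day, hence T = 2π/ω ≈ 9.83 days.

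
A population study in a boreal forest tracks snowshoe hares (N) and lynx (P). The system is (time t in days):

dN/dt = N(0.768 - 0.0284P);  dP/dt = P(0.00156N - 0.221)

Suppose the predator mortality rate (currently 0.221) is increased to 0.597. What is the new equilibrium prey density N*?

At the interior fixed point, setting dP/dt = 0 with P > 0 fixes N* = (predator death rate)/(NP coefficient) — independent of the other coefficients.
With the change, N* = 0.597/0.00156 = 383; it rises from 142.

N* ≈ 383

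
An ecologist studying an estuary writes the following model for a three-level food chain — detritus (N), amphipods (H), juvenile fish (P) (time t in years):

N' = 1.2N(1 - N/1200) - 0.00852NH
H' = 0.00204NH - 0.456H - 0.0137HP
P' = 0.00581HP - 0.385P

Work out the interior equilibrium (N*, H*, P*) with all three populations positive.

From dP/dt = 0: 0.00581H* = 0.385, so H* = 66.3.
From dN/dt = 0: 1.2(1 - N*/1200) = 0.00852·66.3, giving N* = 1200·(1 - 0.47) = 635.
From dH/dt = 0: 0.00204·635 - 0.456 = 0.0137P*, so P* = 0.84/0.0137 = 61.3.

N* ≈ 635, H* ≈ 66.3, P* ≈ 61.3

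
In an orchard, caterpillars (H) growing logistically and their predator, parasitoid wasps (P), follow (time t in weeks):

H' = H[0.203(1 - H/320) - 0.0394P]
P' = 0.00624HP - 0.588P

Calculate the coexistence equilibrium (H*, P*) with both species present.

H* ≈ 94.2, P* ≈ 3.64

From dP/dt = 0 with P > 0: 0.00624H* = 0.588, so H* = 94.2.
Substitute into dH/dt = 0: 0.203(1 - 94.2/320) = 0.0394P*.
The bracket is 0.706, giving P* = 0.143/0.0394 = 3.64.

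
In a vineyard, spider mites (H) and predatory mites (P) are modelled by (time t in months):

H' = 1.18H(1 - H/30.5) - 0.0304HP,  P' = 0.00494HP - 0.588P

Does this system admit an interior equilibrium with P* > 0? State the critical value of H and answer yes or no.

The predator equation gives dP/dt > 0 only when H > 0.588/0.00494 = 119.
Without the predator, H → K = 30.5. Since 30.5 < 119, the predator cannot invade.

Threshold H = 119; K < 119, so no, the predator goes extinct.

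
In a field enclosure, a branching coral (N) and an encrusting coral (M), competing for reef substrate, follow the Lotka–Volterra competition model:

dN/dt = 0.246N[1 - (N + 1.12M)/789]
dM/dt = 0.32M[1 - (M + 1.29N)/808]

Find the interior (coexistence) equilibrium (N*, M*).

Setting both brackets to zero gives the nullclines N + 1.12M = 789 and 1.29N + M = 808.
Substituting M = 808 - 1.29N into the first: N(1 - 1.12·1.29) = 789 - 1.12·808.
So N* = -116/-0.445 = 261, and then M* = 808 - 1.29·261 = 472.

N* ≈ 261, M* ≈ 472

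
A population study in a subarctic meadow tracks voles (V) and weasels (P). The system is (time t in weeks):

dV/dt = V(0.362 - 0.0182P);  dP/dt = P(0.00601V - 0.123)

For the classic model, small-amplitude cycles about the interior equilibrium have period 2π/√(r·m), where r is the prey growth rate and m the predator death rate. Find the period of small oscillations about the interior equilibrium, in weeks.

Here r = 0.362 and m = 0.123, so r·m = 0.0445.
ω = √0.0445 = 0.211 per week, hence T = 2π/ω ≈ 29.8 weeks.

T ≈ 29.8 weeks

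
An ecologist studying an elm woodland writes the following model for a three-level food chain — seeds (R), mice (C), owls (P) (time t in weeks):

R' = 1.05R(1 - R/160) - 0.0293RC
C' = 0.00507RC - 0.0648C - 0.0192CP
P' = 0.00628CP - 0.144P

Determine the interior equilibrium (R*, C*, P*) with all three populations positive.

From dP/dt = 0: 0.00628C* = 0.144, so C* = 22.9.
From dR/dt = 0: 1.05(1 - R*/160) = 0.0293·22.9, giving R* = 160·(1 - 0.64) = 57.6.
From dC/dt = 0: 0.00507·57.6 - 0.0648 = 0.0192P*, so P* = 0.227/0.0192 = 11.8.

R* ≈ 57.6, C* ≈ 22.9, P* ≈ 11.8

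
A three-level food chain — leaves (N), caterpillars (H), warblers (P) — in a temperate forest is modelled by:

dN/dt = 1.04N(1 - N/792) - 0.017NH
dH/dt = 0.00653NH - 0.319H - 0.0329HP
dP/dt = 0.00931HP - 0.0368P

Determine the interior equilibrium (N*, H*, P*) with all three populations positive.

From dP/dt = 0: 0.00931H* = 0.0368, so H* = 3.95.
From dN/dt = 0: 1.04(1 - N*/792) = 0.017·3.95, giving N* = 792·(1 - 0.0646) = 741.
From dH/dt = 0: 0.00653·741 - 0.319 = 0.0329P*, so P* = 4.52/0.0329 = 137.

N* ≈ 741, H* ≈ 3.95, P* ≈ 137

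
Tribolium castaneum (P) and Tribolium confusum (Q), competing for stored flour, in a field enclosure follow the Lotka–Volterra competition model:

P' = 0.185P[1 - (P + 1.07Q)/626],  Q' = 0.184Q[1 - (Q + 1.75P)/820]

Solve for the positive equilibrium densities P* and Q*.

Setting both brackets to zero gives the nullclines P + 1.07Q = 626 and 1.75P + Q = 820.
Substituting Q = 820 - 1.75P into the first: P(1 - 1.07·1.75) = 626 - 1.07·820.
So P* = -251/-0.873 = 288, and then Q* = 820 - 1.75·288 = 316.

P* ≈ 288, Q* ≈ 316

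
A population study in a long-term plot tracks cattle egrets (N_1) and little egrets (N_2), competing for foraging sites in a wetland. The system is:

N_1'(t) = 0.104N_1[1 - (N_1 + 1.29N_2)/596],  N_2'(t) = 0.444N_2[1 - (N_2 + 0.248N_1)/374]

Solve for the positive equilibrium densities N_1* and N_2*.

N_1* ≈ 167, N_2* ≈ 333

Setting both brackets to zero gives the nullclines N_1 + 1.29N_2 = 596 and 0.248N_1 + N_2 = 374.
Substituting N_2 = 374 - 0.248N_1 into the first: N_1(1 - 1.29·0.248) = 596 - 1.29·374.
So N_1* = 114/0.68 = 167, and then N_2* = 374 - 0.248·167 = 333.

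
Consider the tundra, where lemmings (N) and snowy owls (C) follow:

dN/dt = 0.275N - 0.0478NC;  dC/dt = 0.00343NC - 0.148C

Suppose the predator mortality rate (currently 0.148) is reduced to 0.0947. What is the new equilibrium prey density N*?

At the interior fixed point, setting dC/dt = 0 with C > 0 fixes N* = (predator death rate)/(NC coefficient) — independent of the other coefficients.
With the change, N* = 0.0947/0.00343 = 27.6; it falls from 43.1.

N* ≈ 27.6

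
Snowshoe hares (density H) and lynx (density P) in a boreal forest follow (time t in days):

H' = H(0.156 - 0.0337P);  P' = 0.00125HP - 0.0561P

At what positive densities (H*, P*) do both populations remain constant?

H* ≈ 44.9, P* ≈ 4.63

Set dP/dt = 0 with P > 0: 0.00125H - 0.0561 = 0, so H* = 0.0561/0.00125 = 44.9.
Set dH/dt = 0 with H > 0: 0.156 - 0.0337P = 0, so P* = 0.156/0.0337 = 4.63.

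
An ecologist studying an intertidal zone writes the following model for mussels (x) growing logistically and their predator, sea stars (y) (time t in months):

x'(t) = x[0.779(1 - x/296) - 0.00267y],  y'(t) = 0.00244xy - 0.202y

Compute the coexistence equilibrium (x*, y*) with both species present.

From dy/dt = 0 with y > 0: 0.00244x* = 0.202, so x* = 82.8.
Substitute into dx/dt = 0: 0.779(1 - 82.8/296) = 0.00267y*.
The bracket is 0.72, giving y* = 0.561/0.00267 = 210.

x* ≈ 82.8, y* ≈ 210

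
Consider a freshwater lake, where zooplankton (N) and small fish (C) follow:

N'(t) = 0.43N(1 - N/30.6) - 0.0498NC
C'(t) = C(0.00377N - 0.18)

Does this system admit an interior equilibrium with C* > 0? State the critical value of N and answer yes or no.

The predator equation gives dC/dt > 0 only when N > 0.18/0.00377 = 47.7.
Without the predator, N → K = 30.6. Since 30.6 < 47.7, the predator cannot invade.

Threshold N = 47.7; K < 47.7, so no, the predator goes extinct.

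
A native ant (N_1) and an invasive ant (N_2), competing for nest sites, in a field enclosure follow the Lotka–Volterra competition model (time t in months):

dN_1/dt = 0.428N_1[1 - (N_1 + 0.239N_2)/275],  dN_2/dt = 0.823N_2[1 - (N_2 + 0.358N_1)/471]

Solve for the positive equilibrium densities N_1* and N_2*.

N_1* ≈ 178, N_2* ≈ 407

Setting both brackets to zero gives the nullclines N_1 + 0.239N_2 = 275 and 0.358N_1 + N_2 = 471.
Substituting N_2 = 471 - 0.358N_1 into the first: N_1(1 - 0.239·0.358) = 275 - 0.239·471.
So N_1* = 162/0.914 = 178, and then N_2* = 471 - 0.358·178 = 407.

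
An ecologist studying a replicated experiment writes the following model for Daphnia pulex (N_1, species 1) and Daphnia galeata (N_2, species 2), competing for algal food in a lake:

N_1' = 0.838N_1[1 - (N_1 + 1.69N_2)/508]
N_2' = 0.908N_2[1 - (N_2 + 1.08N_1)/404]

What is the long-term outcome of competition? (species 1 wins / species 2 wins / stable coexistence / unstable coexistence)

unstable coexistence (outcome depends on initial conditions)

Compare the nullcline intercepts: K1/α12 = 508/1.69 = 301 < K2 = 404; K2/α21 = 404/1.08 = 374 < K1 = 508.
Since both are reversed, neither can invade when rare; the interior point is a saddle.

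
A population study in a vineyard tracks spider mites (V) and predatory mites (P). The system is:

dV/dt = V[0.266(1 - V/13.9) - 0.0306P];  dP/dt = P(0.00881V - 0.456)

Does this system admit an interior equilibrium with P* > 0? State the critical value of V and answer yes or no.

Threshold V = 51.8; K < 51.8, so no, the predator goes extinct.

The predator equation gives dP/dt > 0 only when V > 0.456/0.00881 = 51.8.
Without the predator, V → K = 13.9. Since 13.9 < 51.8, the predator cannot invade.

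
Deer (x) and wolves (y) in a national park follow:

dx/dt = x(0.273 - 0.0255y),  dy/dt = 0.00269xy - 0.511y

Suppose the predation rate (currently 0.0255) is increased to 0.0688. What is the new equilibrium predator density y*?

y* ≈ 3.97

At the interior fixed point, setting dx/dt = 0 with x > 0 fixes y* = (prey growth rate)/(xy coefficient) — independent of the other coefficients.
With the change, y* = 0.273/0.0688 = 3.97; it falls from 10.7.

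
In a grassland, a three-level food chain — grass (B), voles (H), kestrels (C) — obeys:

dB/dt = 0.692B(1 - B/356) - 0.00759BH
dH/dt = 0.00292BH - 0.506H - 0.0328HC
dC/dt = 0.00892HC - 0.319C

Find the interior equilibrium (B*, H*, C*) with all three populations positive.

From dC/dt = 0: 0.00892H* = 0.319, so H* = 35.8.
From dB/dt = 0: 0.692(1 - B*/356) = 0.00759·35.8, giving B* = 356·(1 - 0.392) = 216.
From dH/dt = 0: 0.00292·216 - 0.506 = 0.0328C*, so C* = 0.126/0.0328 = 3.83.

B* ≈ 216, H* ≈ 35.8, C* ≈ 3.83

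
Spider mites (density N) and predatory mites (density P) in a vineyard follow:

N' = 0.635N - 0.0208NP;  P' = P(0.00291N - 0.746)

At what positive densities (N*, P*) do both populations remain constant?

Set dP/dt = 0 with P > 0: 0.00291N - 0.746 = 0, so N* = 0.746/0.00291 = 256.
Set dN/dt = 0 with N > 0: 0.635 - 0.0208P = 0, so P* = 0.635/0.0208 = 30.5.

N* ≈ 256, P* ≈ 30.5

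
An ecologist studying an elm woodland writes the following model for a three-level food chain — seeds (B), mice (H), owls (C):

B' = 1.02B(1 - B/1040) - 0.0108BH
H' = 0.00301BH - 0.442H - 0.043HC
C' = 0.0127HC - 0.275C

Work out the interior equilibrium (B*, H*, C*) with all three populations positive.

From dC/dt = 0: 0.0127H* = 0.275, so H* = 21.7.
From dB/dt = 0: 1.02(1 - B*/1040) = 0.0108·21.7, giving B* = 1040·(1 - 0.229) = 802.
From dH/dt = 0: 0.00301·802 - 0.442 = 0.043C*, so C* = 1.97/0.043 = 45.8.

B* ≈ 802, H* ≈ 21.7, C* ≈ 45.8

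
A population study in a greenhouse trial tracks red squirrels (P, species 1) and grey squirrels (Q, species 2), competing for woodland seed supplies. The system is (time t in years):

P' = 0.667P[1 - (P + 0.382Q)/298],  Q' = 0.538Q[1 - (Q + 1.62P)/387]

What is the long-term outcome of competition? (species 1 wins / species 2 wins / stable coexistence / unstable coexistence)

Compare the nullcline intercepts: K1/α12 = 298/0.382 = 780 > K2 = 387; K2/α21 = 387/1.62 = 239 < K1 = 298.
Since the inequalities point opposite ways, species 1 can invade but species 2 cannot.

species 1 excludes species 2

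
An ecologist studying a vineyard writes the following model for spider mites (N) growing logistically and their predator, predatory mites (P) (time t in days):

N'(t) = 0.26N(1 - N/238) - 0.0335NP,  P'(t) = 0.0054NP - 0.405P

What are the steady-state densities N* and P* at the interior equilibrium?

From dP/dt = 0 with P > 0: 0.0054N* = 0.405, so N* = 75.
Substitute into dN/dt = 0: 0.26(1 - 75/238) = 0.0335P*.
The bracket is 0.685, giving P* = 0.178/0.0335 = 5.32.

N* ≈ 75, P* ≈ 5.32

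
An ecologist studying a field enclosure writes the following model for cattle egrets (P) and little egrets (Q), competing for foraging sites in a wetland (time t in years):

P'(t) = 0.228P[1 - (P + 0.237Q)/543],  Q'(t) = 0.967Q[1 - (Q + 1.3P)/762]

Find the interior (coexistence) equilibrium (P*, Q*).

P* ≈ 524, Q* ≈ 81.1

Setting both brackets to zero gives the nullclines P + 0.237Q = 543 and 1.3P + Q = 762.
Substituting Q = 762 - 1.3P into the first: P(1 - 0.237·1.3) = 543 - 0.237·762.
So P* = 362/0.692 = 524, and then Q* = 762 - 1.3·524 = 81.1.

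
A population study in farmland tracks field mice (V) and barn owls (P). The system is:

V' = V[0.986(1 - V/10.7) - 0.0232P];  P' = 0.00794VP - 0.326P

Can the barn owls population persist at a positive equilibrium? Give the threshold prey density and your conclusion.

The predator equation gives dP/dt > 0 only when V > 0.326/0.00794 = 41.1.
Without the predator, V → K = 10.7. Since 10.7 < 41.1, the predator cannot invade.

Threshold V = 41.1; K < 41.1, so no, the predator goes extinct.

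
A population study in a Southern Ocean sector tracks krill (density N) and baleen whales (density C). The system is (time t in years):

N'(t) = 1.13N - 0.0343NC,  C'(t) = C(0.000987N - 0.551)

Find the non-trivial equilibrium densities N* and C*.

N* ≈ 558, C* ≈ 32.9

Set dC/dt = 0 with C > 0: 0.000987N - 0.551 = 0, so N* = 0.551/0.000987 = 558.
Set dN/dt = 0 with N > 0: 1.13 - 0.0343C = 0, so C* = 1.13/0.0343 = 32.9.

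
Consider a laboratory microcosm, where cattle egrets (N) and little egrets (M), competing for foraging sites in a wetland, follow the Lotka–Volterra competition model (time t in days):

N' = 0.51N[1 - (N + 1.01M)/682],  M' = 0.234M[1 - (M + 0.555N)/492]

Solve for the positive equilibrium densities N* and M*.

Setting both brackets to zero gives the nullclines N + 1.01M = 682 and 0.555N + M = 492.
Substituting M = 492 - 0.555N into the first: N(1 - 1.01·0.555) = 682 - 1.01·492.
So N* = 185/0.439 = 421, and then M* = 492 - 0.555·421 = 258.

N* ≈ 421, M* ≈ 258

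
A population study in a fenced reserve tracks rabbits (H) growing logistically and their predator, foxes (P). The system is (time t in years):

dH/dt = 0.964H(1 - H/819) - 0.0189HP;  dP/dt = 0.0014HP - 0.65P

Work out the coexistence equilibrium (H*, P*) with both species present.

H* ≈ 464, P* ≈ 22.1

From dP/dt = 0 with P > 0: 0.0014H* = 0.65, so H* = 464.
Substitute into dH/dt = 0: 0.964(1 - 464/819) = 0.0189P*.
The bracket is 0.433, giving P* = 0.418/0.0189 = 22.1.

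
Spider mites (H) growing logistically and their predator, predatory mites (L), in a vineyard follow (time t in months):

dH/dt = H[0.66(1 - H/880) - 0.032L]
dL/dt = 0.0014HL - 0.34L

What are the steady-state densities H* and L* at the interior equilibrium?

H* ≈ 243, L* ≈ 14.9

From dL/dt = 0 with L > 0: 0.0014H* = 0.34, so H* = 243.
Substitute into dH/dt = 0: 0.66(1 - 243/880) = 0.032L*.
The bracket is 0.724, giving L* = 0.478/0.032 = 14.9.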